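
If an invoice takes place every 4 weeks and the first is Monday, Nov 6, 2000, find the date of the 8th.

The 8th occurrence is 7 intervals after the first: 7 × 28 = 196 days after Nov 6, 2000.
Nov has 30 days — 24 days to the end of Nov leaves 172.
Dec has 31 days (141 left).
Jan has 31 days (110 left).
Feb has 28 days (82 left).
Mar has 31 days (51 left).
Apr has 30 days (21 left).
21 days into May → May 21, 2001.

May 21, 2001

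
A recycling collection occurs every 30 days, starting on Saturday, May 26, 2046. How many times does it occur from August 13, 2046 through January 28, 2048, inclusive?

Occurrences land 30·i days after May 26, 2046 for i = 0, 1, 2, …
August 13, 2046 is 79 days after the start; 79 ÷ 30 = 2 remainder 19; since the remainder is 19, round up to i = 3. First occurrence in the window: #4 on August 24, 2046 (3×30 = 90 days in).
January 28, 2048 is 612 days after the start; 612 ÷ 30 = 20 remainder 12. Last occurrence in the window: #21 on January 16, 2048.
Occurrences #4 through #21: 18 in total.

18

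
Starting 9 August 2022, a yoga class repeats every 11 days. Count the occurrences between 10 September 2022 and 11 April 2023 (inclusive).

Occurrences land 11·i days after 9 August 2022 for i = 0, 1, 2, …
10 September 2022 is 32 days after the start; 32 ÷ 11 = 2 remainder 10; since the remainder is 10, round up to i = 3. First occurrence in the window: #4 on 11 September 2022 (3×11 = 33 days in).
11 April 2023 is 245 days after the start; 245 ÷ 11 = 22 remainder 3. Last occurrence in the window: #23 on 8 April 2023.
Occurrences #4 through #23: 20 in total.

20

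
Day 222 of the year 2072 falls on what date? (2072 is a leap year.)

January has 31 days (222 − 31 = 191 remain).
February has 29 days (191 − 29 = 162 remain).
March has 31 days (162 − 31 = 131 remain).
April has 30 days (131 − 30 = 101 remain).
May has 31 days (101 − 31 = 70 remain).
June has 30 days (70 − 30 = 40 remain).
July has 31 days (40 − 31 = 9 remain).
9 into August → August 9.

9 August 2072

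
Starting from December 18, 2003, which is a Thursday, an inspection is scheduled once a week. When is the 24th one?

May 27, 2004

The 24th occurrence is 23 intervals after the first: 23 × 7 = 161 days after December 18, 2003.
December has 31 days — 13 days to the end of December leaves 148.
January has 31 days (117 left).
February has 29 days (88 left).
March has 31 days (57 left).
April has 30 days (27 left).
27 days into May → May 27, 2004.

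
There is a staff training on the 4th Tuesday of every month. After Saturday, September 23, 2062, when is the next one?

September 26, 2062

September 2062 starts on a Friday; its first Tuesday is the 5th, so the 4th Tuesday is the 26th — September 26, 2062.
September 26, 2062 is after September 23, 2062, so that is the next one.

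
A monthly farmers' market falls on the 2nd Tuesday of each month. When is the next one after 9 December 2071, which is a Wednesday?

December 2071 starts on a Tuesday; its first Tuesday is the 1st, so the 2nd Tuesday is the 8th — 8 December 2071.
That is not after 9 December 2071, so look at January 2072.
January 2072 starts on a Friday; its first Tuesday is the 5th, so the 2nd Tuesday is the 12th — 12 January 2072.

12 January 2072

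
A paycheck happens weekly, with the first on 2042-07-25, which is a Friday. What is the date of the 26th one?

2043-01-16

The 26th occurrence is 25 intervals after the first: 25 × 7 = 175 days after 2042-07-25.
July has 31 days — 6 days to the end of July leaves 169.
August has 31 days (138 left).
September has 30 days (108 left).
October has 31 days (77 left).
November has 30 days (47 left).
December has 31 days (16 left).
16 days into January → 2043-01-16.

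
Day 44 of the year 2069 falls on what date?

13 February 2069

January has 31 days (44 − 31 = 13 remain).
13 into February → February 13.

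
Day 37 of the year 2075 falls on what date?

Feb 6, 2075

Jan has 31 days (37 − 31 = 6 remain).
6 into Feb → Feb 6.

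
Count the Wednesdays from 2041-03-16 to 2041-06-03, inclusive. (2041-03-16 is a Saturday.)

2041-03-16 is a Saturday; the first Wednesday on or after it is 2041-03-20 (4 days later).
From 2041-03-20 to 2041-06-03: 11 + 30 + 31 + 3 = 75 days (rest of March, April, May, June).
75 ÷ 7 = 10 full weeks with remainder 5, so 10 more Wednesdays after the first → 11.

11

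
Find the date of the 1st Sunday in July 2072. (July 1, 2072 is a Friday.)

2072-07-03

July 2072 begins on a Friday, so the first Sunday is July 3 (2 days later).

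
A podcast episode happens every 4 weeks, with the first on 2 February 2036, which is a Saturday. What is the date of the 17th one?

The 17th occurrence is 16 intervals after the first: 16 × 28 = 448 days after 2 February 2036.
February has 29 days — 27 days to the end of February leaves 421.
From end of February to end of 2036 is 306 days (115 left).
January has 31 days (84 left).
February has 28 days (56 left).
March has 31 days (25 left).
25 days into April → 25 April 2037.

25 April 2037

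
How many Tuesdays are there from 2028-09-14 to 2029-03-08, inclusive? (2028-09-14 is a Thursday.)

2028-09-14 is a Thursday; the first Tuesday on or after it is 2028-09-19 (5 days later).
From 2028-09-19 to 2029-03-08: 11 + 31 + 30 + 31 + 31 + 28 + 8 = 170 days (rest of September, October, November, December, January, February, March).
170 ÷ 7 = 24 full weeks with remainder 2, so 24 more Tuesdays after the first → 25.

25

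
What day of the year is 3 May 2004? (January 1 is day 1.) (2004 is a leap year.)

124

Days in months before May: 31 + 29 + 31 + 30 = 121.
Plus 3 days into May → day 124.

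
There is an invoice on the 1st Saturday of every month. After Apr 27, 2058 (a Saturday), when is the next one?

May 4, 2058

Apr 2058 starts on a Monday, so its 1st Saturday is Apr 6, 2058 (5 days in).
That is not after Apr 27, 2058, so look at May 2058.
May 2058 starts on a Wednesday, so its 1st Saturday is May 4, 2058 (3 days in).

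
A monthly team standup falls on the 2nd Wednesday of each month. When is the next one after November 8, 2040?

November 14, 2040

November 2040 starts on a Thursday; its first Wednesday is the 7th, so the 2nd Wednesday is the 14th — November 14, 2040.
November 14, 2040 is after November 8, 2040, so that is the next one.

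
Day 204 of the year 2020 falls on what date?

January has 31 days (204 − 31 = 173 remain).
February has 29 days (173 − 29 = 144 remain).
March has 31 days (144 − 31 = 113 remain).
April has 30 days (113 − 30 = 83 remain).
May has 31 days (83 − 31 = 52 remain).
June has 30 days (52 − 30 = 22 remain).
22 into July → July 22.

22 July 2020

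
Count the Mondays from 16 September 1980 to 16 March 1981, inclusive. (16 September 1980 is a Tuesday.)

26

16 September 1980 is a Tuesday; the first Monday on or after it is 22 September 1980 (6 days later).
From 22 September 1980 to 16 March 1981: 8 + 31 + 30 + 31 + 31 + 28 + 16 = 175 days (rest of September, October, November, December, January, February, March).
175 ÷ 7 = 25 full weeks with remainder 0, so 25 more Mondays after the first → 26.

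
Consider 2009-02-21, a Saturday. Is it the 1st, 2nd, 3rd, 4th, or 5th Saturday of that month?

3rd

Day 21 falls in week ⌈21/7⌉ of the month.
Days 1–7 hold the 1st Saturday, 8–14 the 2nd, 15–21 the 3rd, 22–28 the 4th, 29–31 the 5th.
21 is in the range for the 3rd.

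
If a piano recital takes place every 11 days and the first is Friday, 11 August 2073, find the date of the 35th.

The 35th occurrence is 34 intervals after the first: 34 × 11 = 374 days after 11 August 2073.
August has 31 days — 20 days to the end of August leaves 354.
September has 30 days (324 left).
October has 31 days (293 left).
November has 30 days (263 left).
December has 31 days (232 left).
January has 31 days (201 left).
February has 28 days (173 left).
March has 31 days (142 left).
April has 30 days (112 left).
May has 31 days (81 left).
June has 30 days (51 left).
July has 31 days (20 left).
20 days into August → 20 August 2074.

20 August 2074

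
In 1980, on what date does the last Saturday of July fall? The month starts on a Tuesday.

1980-07-26

July 1980 begins on a Tuesday, so the first Saturday is July 5 (4 days later).
July 1980 has 31 days. Adding weeks: 5, 12, 19, 26 — the last one ≤ 31 is the 26th.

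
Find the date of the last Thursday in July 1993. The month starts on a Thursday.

1993-07-29

July 1993 begins on a Thursday, so the first Thursday is July 1.
July 1993 has 31 days. Adding weeks: 1, 8, 15, 22, 29 — the last one ≤ 31 is the 29th.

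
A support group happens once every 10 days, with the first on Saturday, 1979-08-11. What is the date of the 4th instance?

1979-09-10

The 4th occurrence is 3 intervals after the first: 3 × 10 = 30 days after 1979-08-11.
August has 31 days — 20 days to the end of August leaves 10.
10 days into September → 1979-09-10.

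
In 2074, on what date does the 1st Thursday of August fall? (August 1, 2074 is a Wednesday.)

August 2074 begins on a Wednesday, so the first Thursday is August 2 (1 day later).

August 2, 2074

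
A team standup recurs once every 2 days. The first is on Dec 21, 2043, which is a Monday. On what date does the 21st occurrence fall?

The 21st occurrence is 20 intervals after the first: 20 × 2 = 40 days after Dec 21, 2043.
Dec has 31 days — 10 days to the end of Dec leaves 30.
30 days into Jan → Jan 30, 2044.

Jan 30, 2044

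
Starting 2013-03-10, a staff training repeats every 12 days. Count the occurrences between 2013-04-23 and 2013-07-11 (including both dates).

Occurrences land 12·i days after 2013-03-10 for i = 0, 1, 2, …
2013-04-23 is 44 days after the start; 44 ÷ 12 = 3 remainder 8; since the remainder is 8, round up to i = 4. First occurrence in the window: #5 on 2013-04-27 (4×12 = 48 days in).
2013-07-11 is 123 days after the start; 123 ÷ 12 = 10 remainder 3. Last occurrence in the window: #11 on 2013-07-08.
Occurrences #5 through #11: 7 in total.

7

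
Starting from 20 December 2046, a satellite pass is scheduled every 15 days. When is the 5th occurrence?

The 5th occurrence is 4 intervals after the first: 4 × 15 = 60 days after 20 December 2046.
December has 31 days — 11 days to the end of December leaves 49.
January has 31 days (18 left).
18 days into February → 18 February 2047.

18 February 2047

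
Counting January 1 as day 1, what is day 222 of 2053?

January has 31 days (222 − 31 = 191 remain).
February has 28 days (191 − 28 = 163 remain).
March has 31 days (163 − 31 = 132 remain).
April has 30 days (132 − 30 = 102 remain).
May has 31 days (102 − 31 = 71 remain).
June has 30 days (71 − 30 = 41 remain).
July has 31 days (41 − 31 = 10 remain).
10 into August → August 10.

10 August 2053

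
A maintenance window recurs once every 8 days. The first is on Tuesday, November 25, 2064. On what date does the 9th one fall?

The 9th occurrence is 8 intervals after the first: 8 × 8 = 64 days after November 25, 2064.
November has 30 days — 5 days to the end of November leaves 59.
December has 31 days (28 left).
28 days into January → January 28, 2065.

January 28, 2065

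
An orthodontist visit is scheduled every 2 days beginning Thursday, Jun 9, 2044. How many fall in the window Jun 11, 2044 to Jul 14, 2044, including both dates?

Occurrences land 2·i days after Jun 9, 2044 for i = 0, 1, 2, …
Jun 11, 2044 is 2 days after the start; 2 ÷ 2 = 1 remainder 0. First occurrence in the window: #2 on Jun 11, 2044 (1×2 = 2 days in).
Jul 14, 2044 is 35 days after the start; 35 ÷ 2 = 17 remainder 1. Last occurrence in the window: #18 on Jul 13, 2044.
Occurrences #2 through #18: 17 in total.

17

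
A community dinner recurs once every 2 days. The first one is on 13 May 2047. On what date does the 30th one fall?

10 July 2047

The 30th occurrence is 29 intervals after the first: 29 × 2 = 58 days after 13 May 2047.
May has 31 days — 18 days to the end of May leaves 40.
June has 30 days (10 left).
10 days into July → 10 July 2047.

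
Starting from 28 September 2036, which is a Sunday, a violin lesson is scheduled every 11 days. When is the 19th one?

The 19th occurrence is 18 intervals after the first: 18 × 11 = 198 days after 28 September 2036.
September has 30 days — 2 days to the end of September leaves 196.
October has 31 days (165 left).
November has 30 days (135 left).
December has 31 days (104 left).
January has 31 days (73 left).
February has 28 days (45 left).
March has 31 days (14 left).
14 days into April → 14 April 2037.

14 April 2037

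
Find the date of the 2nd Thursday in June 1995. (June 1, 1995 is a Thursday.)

June 1995 begins on a Thursday, so the first Thursday is June 1.
The 2nd Thursday is 1 weeks later: 1 + 7 = 8.

8 June 1995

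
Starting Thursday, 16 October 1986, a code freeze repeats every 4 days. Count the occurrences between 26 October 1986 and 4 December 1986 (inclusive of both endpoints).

Occurrences land 4·i days after 16 October 1986 for i = 0, 1, 2, …
26 October 1986 is 10 days after the start; 10 ÷ 4 = 2 remainder 2; since the remainder is 2, round up to i = 3. First occurrence in the window: #4 on 28 October 1986 (3×4 = 12 days in).
4 December 1986 is 49 days after the start; 49 ÷ 4 = 12 remainder 1. Last occurrence in the window: #13 on 3 December 1986.
Occurrences #4 through #13: 10 in total.

10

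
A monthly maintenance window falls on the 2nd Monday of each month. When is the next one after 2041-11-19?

2041-12-09

November 2041 starts on a Friday; its first Monday is the 4th, so the 2nd Monday is the 11th — 2041-11-11.
That is not after 2041-11-19, so look at December 2041.
December 2041 starts on a Sunday; its first Monday is the 2nd, so the 2nd Monday is the 9th — 2041-12-09.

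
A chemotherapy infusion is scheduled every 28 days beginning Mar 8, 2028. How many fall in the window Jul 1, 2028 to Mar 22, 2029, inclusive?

Occurrences land 28·i days after Mar 8, 2028 for i = 0, 1, 2, …
Jul 1, 2028 is 115 days after the start; 115 ÷ 28 = 4 remainder 3; since the remainder is 3, round up to i = 5. First occurrence in the window: #6 on Jul 26, 2028 (5×28 = 140 days in).
Mar 22, 2029 is 379 days after the start; 379 ÷ 28 = 13 remainder 15. Last occurrence in the window: #14 on Mar 7, 2029.
Occurrences #6 through #14: 9 in total.

9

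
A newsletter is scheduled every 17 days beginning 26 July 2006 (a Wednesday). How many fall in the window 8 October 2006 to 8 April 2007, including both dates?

11

Occurrences land 17·i days after 26 July 2006 for i = 0, 1, 2, …
8 October 2006 is 74 days after the start; 74 ÷ 17 = 4 remainder 6; since the remainder is 6, round up to i = 5. First occurrence in the window: #6 on 19 October 2006 (5×17 = 85 days in).
8 April 2007 is 256 days after the start; 256 ÷ 17 = 15 remainder 1. Last occurrence in the window: #16 on 7 April 2007.
Occurrences #6 through #16: 11 in total.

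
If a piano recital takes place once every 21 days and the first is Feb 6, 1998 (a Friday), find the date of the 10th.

Aug 14, 1998

The 10th occurrence is 9 intervals after the first: 9 × 21 = 189 days after Feb 6, 1998.
Feb has 28 days — 22 days to the end of Feb leaves 167.
Mar has 31 days (136 left).
Apr has 30 days (106 left).
May has 31 days (75 left).
Jun has 30 days (45 left).
Jul has 31 days (14 left).
14 days into Aug → Aug 14, 1998.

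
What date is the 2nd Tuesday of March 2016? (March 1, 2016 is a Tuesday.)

2016-03-08

March 2016 begins on a Tuesday, so the first Tuesday is March 1.
The 2nd Tuesday is 1 weeks later: 1 + 7 = 8.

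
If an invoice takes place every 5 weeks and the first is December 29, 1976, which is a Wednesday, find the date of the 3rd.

The 3rd occurrence is 2 intervals after the first: 2 × 35 = 70 days after December 29, 1976.
December has 31 days — 2 days to the end of December leaves 68.
January has 31 days (37 left).
February has 28 days (9 left).
9 days into March → March 9, 1977.

March 9, 1977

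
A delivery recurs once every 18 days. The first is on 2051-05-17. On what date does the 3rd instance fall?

2051-06-22

The 3rd occurrence is 2 intervals after the first: 2 × 18 = 36 days after 2051-05-17.
May has 31 days — 14 days to the end of May leaves 22.
22 days into June → 2051-06-22.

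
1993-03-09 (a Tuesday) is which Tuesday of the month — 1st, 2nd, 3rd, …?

Day 9 falls in week ⌈9/7⌉ of the month.
Days 1–7 hold the 1st Tuesday, 8–14 the 2nd, 15–21 the 3rd, 22–28 the 4th, 29–31 the 5th.
9 is in the range for the 2nd.

2nd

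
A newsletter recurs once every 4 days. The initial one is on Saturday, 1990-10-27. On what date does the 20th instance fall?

The 20th occurrence is 19 intervals after the first: 19 × 4 = 76 days after 1990-10-27.
October has 31 days — 4 days to the end of October leaves 72.
November has 30 days (42 left).
December has 31 days (11 left).
11 days into January → 1991-01-11.

1991-01-11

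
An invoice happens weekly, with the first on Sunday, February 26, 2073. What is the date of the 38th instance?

The 38th occurrence is 37 intervals after the first: 37 × 7 = 259 days after February 26, 2073.
February has 28 days — 2 days to the end of February leaves 257.
March has 31 days (226 left).
April has 30 days (196 left).
May has 31 days (165 left).
June has 30 days (135 left).
July has 31 days (104 left).
August has 31 days (73 left).
September has 30 days (43 left).
October has 31 days (12 left).
12 days into November → November 12, 2073.

November 12, 2073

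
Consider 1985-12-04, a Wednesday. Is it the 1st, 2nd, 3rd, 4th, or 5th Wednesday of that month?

Day 4 falls in week ⌈4/7⌉ of the month.
Days 1–7 hold the 1st Wednesday, 8–14 the 2nd, 15–21 the 3rd, 22–28 the 4th, 29–31 the 5th.
4 is in the range for the 1st.

1st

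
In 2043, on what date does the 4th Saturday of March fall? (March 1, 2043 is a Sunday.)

2043-03-28

March 2043 begins on a Sunday, so the first Saturday is March 7 (6 days later).
The 4th Saturday is 3 weeks later: 7 + 21 = 28.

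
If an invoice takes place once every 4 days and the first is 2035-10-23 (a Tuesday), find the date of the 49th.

2036-05-02

The 49th occurrence is 48 intervals after the first: 48 × 4 = 192 days after 2035-10-23.
October has 31 days — 8 days to the end of October leaves 184.
November has 30 days (154 left).
December has 31 days (123 left).
January has 31 days (92 left).
February has 29 days (63 left).
March has 31 days (32 left).
April has 30 days (2 left).
2 days into May → 2036-05-02.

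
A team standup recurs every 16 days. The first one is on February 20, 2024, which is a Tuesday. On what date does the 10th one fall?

The 10th occurrence is 9 intervals after the first: 9 × 16 = 144 days after February 20, 2024.
February has 29 days — 9 days to the end of February leaves 135.
March has 31 days (104 left).
April has 30 days (74 left).
May has 31 days (43 left).
June has 30 days (13 left).
13 days into July → July 13, 2024.

July 13, 2024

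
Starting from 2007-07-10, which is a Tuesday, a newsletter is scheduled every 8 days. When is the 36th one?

2008-04-15

The 36th occurrence is 35 intervals after the first: 35 × 8 = 280 days after 2007-07-10.
July has 31 days — 21 days to the end of July leaves 259.
August has 31 days (228 left).
September has 30 days (198 left).
October has 31 days (167 left).
November has 30 days (137 left).
December has 31 days (106 left).
January has 31 days (75 left).
February has 29 days (46 left).
March has 31 days (15 left).
15 days into April → 2008-04-15.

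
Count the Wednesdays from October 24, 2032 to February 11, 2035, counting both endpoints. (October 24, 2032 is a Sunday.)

October 24, 2032 is a Sunday; the first Wednesday on or after it is October 27, 2032 (3 days later).
From October 27, 2032 to February 11, 2035: 65 + 365 + 365 + 42 = 837 days (rest of 2032, 2033, 2034, to February 11, 2035 in 2035).
837 ÷ 7 = 119 full weeks with remainder 4, so 119 more Wednesdays after the first → 120.

120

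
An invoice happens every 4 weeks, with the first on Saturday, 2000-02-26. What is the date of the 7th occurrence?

2000-08-12

The 7th occurrence is 6 intervals after the first: 6 × 28 = 168 days after 2000-02-26.
February has 29 days — 3 days to the end of February leaves 165.
March has 31 days (134 left).
April has 30 days (104 left).
May has 31 days (73 left).
June has 30 days (43 left).
July has 31 days (12 left).
12 days into August → 2000-08-12.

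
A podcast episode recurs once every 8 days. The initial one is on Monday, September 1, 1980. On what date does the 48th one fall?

September 12, 1981

The 48th occurrence is 47 intervals after the first: 47 × 8 = 376 days after September 1, 1980.
September has 30 days — 29 days to the end of September leaves 347.
October has 31 days (316 left).
November has 30 days (286 left).
December has 31 days (255 left).
January has 31 days (224 left).
February has 28 days (196 left).
March has 31 days (165 left).
April has 30 days (135 left).
May has 31 days (104 left).
June has 30 days (74 left).
July has 31 days (43 left).
August has 31 days (12 left).
12 days into September → September 12, 1981.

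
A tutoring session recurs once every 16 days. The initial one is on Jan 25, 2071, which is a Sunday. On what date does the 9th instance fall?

Jun 2, 2071

The 9th occurrence is 8 intervals after the first: 8 × 16 = 128 days after Jan 25, 2071.
Jan has 31 days — 6 days to the end of Jan leaves 122.
Feb has 28 days (94 left).
Mar has 31 days (63 left).
Apr has 30 days (33 left).
May has 31 days (2 left).
2 days into Jun → Jun 2, 2071.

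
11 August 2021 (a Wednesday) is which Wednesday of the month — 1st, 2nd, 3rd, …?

2nd

Day 11 falls in week ⌈11/7⌉ of the month.
Days 1–7 hold the 1st Wednesday, 8–14 the 2nd, 15–21 the 3rd, 22–28 the 4th, 29–31 the 5th.
11 is in the range for the 2nd.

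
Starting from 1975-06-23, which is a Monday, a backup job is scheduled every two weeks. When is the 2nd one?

1975-07-07

The 2nd occurrence is 1 interval after the first: 1 × 14 = 14 days after 1975-06-23.
June has 30 days — 7 days to the end of June leaves 7.
7 days into July → 1975-07-07.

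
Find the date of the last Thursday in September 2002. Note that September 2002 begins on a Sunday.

September 2002 begins on a Sunday, so the first Thursday is September 5 (4 days later).
September 2002 has 30 days. Adding weeks: 5, 12, 19, 26 — the last one ≤ 30 is the 26th.

2002-09-26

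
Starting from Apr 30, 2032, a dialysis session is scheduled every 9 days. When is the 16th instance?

Sep 12, 2032

The 16th occurrence is 15 intervals after the first: 15 × 9 = 135 days after Apr 30, 2032.
Apr has 30 days — 0 days to the end of Apr leaves 135.
May has 31 days (104 left).
Jun has 30 days (74 left).
Jul has 31 days (43 left).
Aug has 31 days (12 left).
12 days into Sep → Sep 12, 2032.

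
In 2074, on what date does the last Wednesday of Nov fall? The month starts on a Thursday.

Nov 2074 begins on a Thursday, so the first Wednesday is Nov 7 (6 days later).
Nov 2074 has 30 days. Adding weeks: 7, 14, 21, 28 — the last one ≤ 30 is the 28th.

Nov 28, 2074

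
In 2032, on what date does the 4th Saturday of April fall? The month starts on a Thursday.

April 2032 begins on a Thursday, so the first Saturday is April 3 (2 days later).
The 4th Saturday is 3 weeks later: 3 + 21 = 24.

April 24, 2032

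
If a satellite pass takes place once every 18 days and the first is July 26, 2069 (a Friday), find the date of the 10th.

The 10th occurrence is 9 intervals after the first: 9 × 18 = 162 days after July 26, 2069.
July has 31 days — 5 days to the end of July leaves 157.
August has 31 days (126 left).
September has 30 days (96 left).
October has 31 days (65 left).
November has 30 days (35 left).
December has 31 days (4 left).
4 days into January → January 4, 2070.

January 4, 2070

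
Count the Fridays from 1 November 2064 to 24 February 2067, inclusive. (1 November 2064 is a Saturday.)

1 November 2064 is a Saturday; the first Friday on or after it is 7 November 2064 (6 days later).
From 7 November 2064 to 24 February 2067: 54 + 365 + 365 + 55 = 839 days (rest of 2064, 2065, 2066, to 24 February 2067 in 2067).
839 ÷ 7 = 119 full weeks with remainder 6, so 119 more Fridays after the first → 120.

120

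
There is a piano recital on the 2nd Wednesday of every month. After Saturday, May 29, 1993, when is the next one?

Jun 9, 1993

May 1993 starts on a Saturday; its first Wednesday is the 5th, so the 2nd Wednesday is the 12th — May 12, 1993.
That is not after May 29, 1993, so look at Jun 1993.
Jun 1993 starts on a Tuesday; its first Wednesday is the 2nd, so the 2nd Wednesday is the 9th — Jun 9, 1993.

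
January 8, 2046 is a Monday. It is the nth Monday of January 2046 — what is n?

Day 8 falls in week ⌈8/7⌉ of the month.
Days 1–7 hold the 1st Monday, 8–14 the 2nd, 15–21 the 3rd, 22–28 the 4th, 29–31 the 5th.
8 is in the range for the 2nd.

2nd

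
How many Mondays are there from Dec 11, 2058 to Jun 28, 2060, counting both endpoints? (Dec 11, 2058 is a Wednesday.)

81

Dec 11, 2058 is a Wednesday; the first Monday on or after it is Dec 16, 2058 (5 days later).
From Dec 16, 2058 to Jun 28, 2060: 15 + 365 + 180 = 560 days (rest of 2058, 2059, to Jun 28, 2060 in 2060).
560 ÷ 7 = 80 full weeks with remainder 0, so 80 more Mondays after the first → 81.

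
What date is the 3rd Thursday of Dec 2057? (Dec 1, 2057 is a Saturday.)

Dec 20, 2057

Dec 2057 begins on a Saturday, so the first Thursday is Dec 6 (5 days later).
The 3rd Thursday is 2 weeks later: 6 + 14 = 20.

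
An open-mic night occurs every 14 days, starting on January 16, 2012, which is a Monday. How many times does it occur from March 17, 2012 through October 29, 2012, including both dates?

Occurrences land 14·i days after January 16, 2012 for i = 0, 1, 2, …
March 17, 2012 is 61 days after the start; 61 ÷ 14 = 4 remainder 5; since the remainder is 5, round up to i = 5. First occurrence in the window: #6 on March 26, 2012 (5×14 = 70 days in).
October 29, 2012 is 287 days after the start; 287 ÷ 14 = 20 remainder 7. Last occurrence in the window: #21 on October 22, 2012.
Occurrences #6 through #21: 16 in total.

16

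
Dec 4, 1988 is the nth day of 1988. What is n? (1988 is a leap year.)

Days in months before Dec: 31 + 29 + 31 + 30 + 31 + 30 + 31 + 31 + 30 + 31 + 30 = 335.
Plus 4 days into Dec → day 339.

339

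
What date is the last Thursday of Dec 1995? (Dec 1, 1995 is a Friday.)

Dec 28, 1995

Dec 1995 begins on a Friday, so the first Thursday is Dec 7 (6 days later).
Dec 1995 has 31 days. Adding weeks: 7, 14, 21, 28 — the last one ≤ 31 is the 28th.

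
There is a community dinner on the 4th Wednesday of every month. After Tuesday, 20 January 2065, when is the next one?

28 January 2065

January 2065 starts on a Thursday; its first Wednesday is the 7th, so the 4th Wednesday is the 28th — 28 January 2065.
28 January 2065 is after 20 January 2065, so that is the next one.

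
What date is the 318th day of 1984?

Jan has 31 days (318 − 31 = 287 remain).
Feb has 29 days (287 − 29 = 258 remain).
Mar has 31 days (258 − 31 = 227 remain).
Apr has 30 days (227 − 30 = 197 remain).
May has 31 days (197 − 31 = 166 remain).
Jun has 30 days (166 − 30 = 136 remain).
Jul has 31 days (136 − 31 = 105 remain).
Aug has 31 days (105 − 31 = 74 remain).
Sep has 30 days (74 − 30 = 44 remain).
Oct has 31 days (44 − 31 = 13 remain).
13 into Nov → Nov 13.

Nov 13, 1984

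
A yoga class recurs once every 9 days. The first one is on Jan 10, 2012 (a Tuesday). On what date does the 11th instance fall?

The 11th occurrence is 10 intervals after the first: 10 × 9 = 90 days after Jan 10, 2012.
Jan has 31 days — 21 days to the end of Jan leaves 69.
Feb has 29 days (40 left).
Mar has 31 days (9 left).
9 days into Apr → Apr 9, 2012.

Apr 9, 2012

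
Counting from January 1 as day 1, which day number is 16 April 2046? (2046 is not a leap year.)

106

Days in months before April: 31 + 28 + 31 = 90.
Plus 16 days into April → day 106.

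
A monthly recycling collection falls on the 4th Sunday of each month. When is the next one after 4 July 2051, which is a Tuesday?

23 July 2051

July 2051 starts on a Saturday; its first Sunday is the 2nd, so the 4th Sunday is the 23rd — 23 July 2051.
23 July 2051 is after 4 July 2051, so that is the next one.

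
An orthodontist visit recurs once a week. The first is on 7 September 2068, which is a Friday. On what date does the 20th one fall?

18 January 2069

The 20th occurrence is 19 intervals after the first: 19 × 7 = 133 days after 7 September 2068.
September has 30 days — 23 days to the end of September leaves 110.
October has 31 days (79 left).
November has 30 days (49 left).
December has 31 days (18 left).
18 days into January → 18 January 2069.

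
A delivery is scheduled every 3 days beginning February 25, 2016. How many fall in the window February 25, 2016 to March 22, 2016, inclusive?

9

Occurrences land 3·i days after February 25, 2016 for i = 0, 1, 2, …
The window opens on the start date, so the first occurrence inside is #1 on February 25, 2016.
March 22, 2016 is 26 days after the start; 26 ÷ 3 = 8 remainder 2. Last occurrence in the window: #9 on March 20, 2016.
Occurrences #1 through #9: 9 in total.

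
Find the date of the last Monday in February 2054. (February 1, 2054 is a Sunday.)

February 2054 begins on a Sunday, so the first Monday is February 2 (1 day later).
February 2054 has 28 days. Adding weeks: 2, 9, 16, 23 — the last one ≤ 28 is the 23rd.

2054-02-23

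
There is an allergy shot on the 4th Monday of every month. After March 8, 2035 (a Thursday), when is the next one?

March 26, 2035

March 2035 starts on a Thursday; its first Monday is the 5th, so the 4th Monday is the 26th — March 26, 2035.
March 26, 2035 is after March 8, 2035, so that is the next one.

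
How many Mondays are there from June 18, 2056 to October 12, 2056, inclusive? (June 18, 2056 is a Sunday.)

June 18, 2056 is a Sunday; the first Monday on or after it is June 19, 2056 (1 day later).
From June 19, 2056 to October 12, 2056: 11 + 31 + 31 + 30 + 12 = 115 days (rest of June, July, August, September, October).
115 ÷ 7 = 16 full weeks with remainder 3, so 16 more Mondays after the first → 17.

17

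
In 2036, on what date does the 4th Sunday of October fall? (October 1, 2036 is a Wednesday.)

October 2036 begins on a Wednesday, so the first Sunday is October 5 (4 days later).
The 4th Sunday is 3 weeks later: 5 + 21 = 26.

October 26, 2036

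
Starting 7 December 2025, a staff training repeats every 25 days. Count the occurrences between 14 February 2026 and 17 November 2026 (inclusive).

Occurrences land 25·i days after 7 December 2025 for i = 0, 1, 2, …
14 February 2026 is 69 days after the start; 69 ÷ 25 = 2 remainder 19; since the remainder is 19, round up to i = 3. First occurrence in the window: #4 on 20 February 2026 (3×25 = 75 days in).
17 November 2026 is 345 days after the start; 345 ÷ 25 = 13 remainder 20. Last occurrence in the window: #14 on 28 October 2026.
Occurrences #4 through #14: 11 in total.

11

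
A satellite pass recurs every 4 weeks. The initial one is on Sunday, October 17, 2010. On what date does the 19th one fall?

The 19th occurrence is 18 intervals after the first: 18 × 28 = 504 days after October 17, 2010.
October has 31 days — 14 days to the end of October leaves 490.
From end of October to end of 2010 is 61 days (429 left).
2011 has 365 days (64 left).
January has 31 days (33 left).
February has 29 days (4 left).
4 days into March → March 4, 2012.

March 4, 2012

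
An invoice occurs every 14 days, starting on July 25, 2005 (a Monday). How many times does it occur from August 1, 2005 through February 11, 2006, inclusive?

14

Occurrences land 14·i days after July 25, 2005 for i = 0, 1, 2, …
August 1, 2005 is 7 days after the start; 7 ÷ 14 = 0 remainder 7; since the remainder is 7, round up to i = 1. First occurrence in the window: #2 on August 8, 2005 (1×14 = 14 days in).
February 11, 2006 is 201 days after the start; 201 ÷ 14 = 14 remainder 5. Last occurrence in the window: #15 on February 6, 2006.
Occurrences #2 through #15: 14 in total.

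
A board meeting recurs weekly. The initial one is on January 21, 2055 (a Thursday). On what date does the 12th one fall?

The 12th occurrence is 11 intervals after the first: 11 × 7 = 77 days after January 21, 2055.
January has 31 days — 10 days to the end of January leaves 67.
February has 28 days (39 left).
March has 31 days (8 left).
8 days into April → April 8, 2055.

April 8, 2055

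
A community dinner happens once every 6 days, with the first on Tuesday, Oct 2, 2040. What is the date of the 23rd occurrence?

The 23rd occurrence is 22 intervals after the first: 22 × 6 = 132 days after Oct 2, 2040.
Oct has 31 days — 29 days to the end of Oct leaves 103.
Nov has 30 days (73 left).
Dec has 31 days (42 left).
Jan has 31 days (11 left).
11 days into Feb → Feb 11, 2041.

Feb 11, 2041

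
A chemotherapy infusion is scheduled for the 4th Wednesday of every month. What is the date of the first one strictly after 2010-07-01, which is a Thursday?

2010-07-28

July 2010 starts on a Thursday; its first Wednesday is the 7th, so the 4th Wednesday is the 28th — 2010-07-28.
2010-07-28 is after 2010-07-01, so that is the next one.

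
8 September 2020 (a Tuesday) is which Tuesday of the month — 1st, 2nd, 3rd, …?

Day 8 falls in week ⌈8/7⌉ of the month.
Days 1–7 hold the 1st Tuesday, 8–14 the 2nd, 15–21 the 3rd, 22–28 the 4th, 29–31 the 5th.
8 is in the range for the 2nd.

2nd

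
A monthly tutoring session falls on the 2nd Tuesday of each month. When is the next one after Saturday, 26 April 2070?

April 2070 starts on a Tuesday; its first Tuesday is the 1st, so the 2nd Tuesday is the 8th — 8 April 2070.
That is not after 26 April 2070, so look at May 2070.
May 2070 starts on a Thursday; its first Tuesday is the 6th, so the 2nd Tuesday is the 13th — 13 May 2070.

13 May 2070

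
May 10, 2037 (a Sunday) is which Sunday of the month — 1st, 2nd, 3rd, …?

Day 10 falls in week ⌈10/7⌉ of the month.
Days 1–7 hold the 1st Sunday, 8–14 the 2nd, 15–21 the 3rd, 22–28 the 4th, 29–31 the 5th.
10 is in the range for the 2nd.

2nd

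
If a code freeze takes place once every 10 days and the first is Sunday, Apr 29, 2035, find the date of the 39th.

The 39th occurrence is 38 intervals after the first: 38 × 10 = 380 days after Apr 29, 2035.
Apr has 30 days — 1 day to the end of Apr leaves 379.
May has 31 days (348 left).
Jun has 30 days (318 left).
Jul has 31 days (287 left).
Aug has 31 days (256 left).
Sep has 30 days (226 left).
Oct has 31 days (195 left).
Nov has 30 days (165 left).
Dec has 31 days (134 left).
Jan has 31 days (103 left).
Feb has 29 days (74 left).
Mar has 31 days (43 left).
Apr has 30 days (13 left).
13 days into May → May 13, 2036.

May 13, 2036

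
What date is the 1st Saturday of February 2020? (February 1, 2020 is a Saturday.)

February 2020 begins on a Saturday, so the first Saturday is February 1.

2020-02-01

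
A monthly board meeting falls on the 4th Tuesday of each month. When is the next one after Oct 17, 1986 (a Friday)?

Oct 1986 starts on a Wednesday; its first Tuesday is the 7th, so the 4th Tuesday is the 28th — Oct 28, 1986.
Oct 28, 1986 is after Oct 17, 1986, so that is the next one.

Oct 28, 1986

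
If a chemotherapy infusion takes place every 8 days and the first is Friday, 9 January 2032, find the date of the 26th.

The 26th occurrence is 25 intervals after the first: 25 × 8 = 200 days after 9 January 2032.
January has 31 days — 22 days to the end of January leaves 178.
February has 29 days (149 left).
March has 31 days (118 left).
April has 30 days (88 left).
May has 31 days (57 left).
June has 30 days (27 left).
27 days into July → 27 July 2032.

27 July 2032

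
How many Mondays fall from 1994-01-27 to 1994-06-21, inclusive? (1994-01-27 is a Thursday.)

1994-01-27 is a Thursday; the first Monday on or after it is 1994-01-31 (4 days later).
From 1994-01-31 to 1994-06-21: 0 + 28 + 31 + 30 + 31 + 21 = 141 days (rest of January, February, March, April, May, June).
141 ÷ 7 = 20 full weeks with remainder 1, so 20 more Mondays after the first → 21.

21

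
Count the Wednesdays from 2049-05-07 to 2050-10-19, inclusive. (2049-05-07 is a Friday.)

2049-05-07 is a Friday; the first Wednesday on or after it is 2049-05-12 (5 days later).
From 2049-05-12 to 2050-10-19: 233 + 292 = 525 days (rest of 2049, to 2050-10-19 in 2050).
525 ÷ 7 = 75 full weeks with remainder 0, so 75 more Wednesdays after the first → 76.

76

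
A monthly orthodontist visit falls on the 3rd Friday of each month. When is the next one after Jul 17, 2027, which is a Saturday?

Jul 2027 starts on a Thursday; its first Friday is the 2nd, so the 3rd Friday is the 16th — Jul 16, 2027.
That is not after Jul 17, 2027, so look at Aug 2027.
Aug 2027 starts on a Sunday; its first Friday is the 6th, so the 3rd Friday is the 20th — Aug 20, 2027.

Aug 20, 2027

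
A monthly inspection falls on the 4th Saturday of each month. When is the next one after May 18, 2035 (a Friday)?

May 26, 2035

May 2035 starts on a Tuesday; its first Saturday is the 5th, so the 4th Saturday is the 26th — May 26, 2035.
May 26, 2035 is after May 18, 2035, so that is the next one.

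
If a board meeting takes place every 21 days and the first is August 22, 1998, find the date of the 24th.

The 24th occurrence is 23 intervals after the first: 23 × 21 = 483 days after August 22, 1998.
August has 31 days — 9 days to the end of August leaves 474.
From end of August to end of 1998 is 122 days (352 left).
January has 31 days (321 left).
February has 28 days (293 left).
March has 31 days (262 left).
April has 30 days (232 left).
May has 31 days (201 left).
June has 30 days (171 left).
July has 31 days (140 left).
August has 31 days (109 left).
September has 30 days (79 left).
October has 31 days (48 left).
November has 30 days (18 left).
18 days into December → December 18, 1999.

December 18, 1999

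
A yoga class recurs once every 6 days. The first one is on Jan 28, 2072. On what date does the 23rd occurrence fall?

The 23rd occurrence is 22 intervals after the first: 22 × 6 = 132 days after Jan 28, 2072.
Jan has 31 days — 3 days to the end of Jan leaves 129.
Feb has 29 days (100 left).
Mar has 31 days (69 left).
Apr has 30 days (39 left).
May has 31 days (8 left).
8 days into Jun → Jun 8, 2072.

Jun 8, 2072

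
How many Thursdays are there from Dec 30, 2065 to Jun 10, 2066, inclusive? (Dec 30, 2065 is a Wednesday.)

24

Dec 30, 2065 is a Wednesday; the first Thursday on or after it is Dec 31, 2065 (1 day later).
From Dec 31, 2065 to Jun 10, 2066: 0 + 31 + 28 + 31 + 30 + 31 + 10 = 161 days (rest of Dec, Jan, Feb, Mar, Apr, May, Jun).
161 ÷ 7 = 23 full weeks with remainder 0, so 23 more Thursdays after the first → 24.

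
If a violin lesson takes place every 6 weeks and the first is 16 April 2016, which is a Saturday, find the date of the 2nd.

28 May 2016

The 2nd occurrence is 1 interval after the first: 1 × 42 = 42 days after 16 April 2016.
April has 30 days — 14 days to the end of April leaves 28.
28 days into May → 28 May 2016.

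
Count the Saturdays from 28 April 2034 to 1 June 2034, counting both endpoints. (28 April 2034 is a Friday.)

5

28 April 2034 is a Friday; the first Saturday on or after it is 29 April 2034 (1 day later).
From 29 April 2034 to 1 June 2034: 1 + 31 + 1 = 33 days (rest of April, May, June).
33 ÷ 7 = 4 full weeks with remainder 5, so 4 more Saturdays after the first → 5.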